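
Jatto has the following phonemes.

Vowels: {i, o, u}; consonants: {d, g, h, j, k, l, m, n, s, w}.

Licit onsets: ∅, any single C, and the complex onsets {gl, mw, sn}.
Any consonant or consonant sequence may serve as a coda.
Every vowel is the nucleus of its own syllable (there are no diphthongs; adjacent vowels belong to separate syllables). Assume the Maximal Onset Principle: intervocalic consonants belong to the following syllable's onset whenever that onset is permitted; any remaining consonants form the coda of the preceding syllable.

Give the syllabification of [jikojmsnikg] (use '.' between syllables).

Vowels present: i, o, i; each is a nucleus, giving 3 syllables.
V1 /i/ – V2 /o/: /k/ is a single consonant, so it becomes the next onset.
V2 /o/ – V3 /i/: /jmsn/; trying suffixes from longest down, /sn/ is the first permitted one, so coda /jm/ | onset /sn/.

ji.kojm.snikg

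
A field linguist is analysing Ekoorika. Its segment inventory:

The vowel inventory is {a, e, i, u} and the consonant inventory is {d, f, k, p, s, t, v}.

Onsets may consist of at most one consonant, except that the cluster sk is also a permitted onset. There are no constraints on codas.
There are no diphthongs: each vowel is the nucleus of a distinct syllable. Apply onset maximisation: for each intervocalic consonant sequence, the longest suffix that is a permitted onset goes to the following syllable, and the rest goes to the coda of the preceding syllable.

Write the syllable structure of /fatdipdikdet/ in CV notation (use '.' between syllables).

CVC.CVC.CVC.CVC

Vowels present: a, i, i, e; each is a nucleus, giving 4 syllables.
Between /a/ (V1) and /i/ (V2): /td/; trying suffixes from longest down, /d/ is the first permitted one, so coda /t/ | onset /d/.
Between /i/ (V2) and /i/ (V3): /pd/; trying suffixes from longest down, /d/ is the first permitted one, so coda /p/ | onset /d/.
Between /i/ (V3) and /e/ (V4): cluster /kd/ — the longest permitted-onset suffix is /d/; onset = /d/, preceding coda = /k/.
So the parse is fat.dip.dik.det.
Mapping each syllable to C/V: /fat/ → CVC, /dip/ → CVC, /dik/ → CVC, /det/ → CVC.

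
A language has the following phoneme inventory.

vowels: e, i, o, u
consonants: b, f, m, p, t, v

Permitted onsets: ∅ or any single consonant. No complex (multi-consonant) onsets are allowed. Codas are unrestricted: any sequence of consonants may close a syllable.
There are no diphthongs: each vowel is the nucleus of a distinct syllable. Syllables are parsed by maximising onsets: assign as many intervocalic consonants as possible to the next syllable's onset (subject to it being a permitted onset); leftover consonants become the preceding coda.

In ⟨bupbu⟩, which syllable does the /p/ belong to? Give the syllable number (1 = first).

Vowels present: u, u; each is a nucleus, giving 2 syllables.
V1 /u/ – V2 /u/: /pb/ — longest licit onset from the right is /b/, leaving /p/ as coda.
Result: bup.bu.
The /p/ is in the coda of syllable 1 (/bup/).

1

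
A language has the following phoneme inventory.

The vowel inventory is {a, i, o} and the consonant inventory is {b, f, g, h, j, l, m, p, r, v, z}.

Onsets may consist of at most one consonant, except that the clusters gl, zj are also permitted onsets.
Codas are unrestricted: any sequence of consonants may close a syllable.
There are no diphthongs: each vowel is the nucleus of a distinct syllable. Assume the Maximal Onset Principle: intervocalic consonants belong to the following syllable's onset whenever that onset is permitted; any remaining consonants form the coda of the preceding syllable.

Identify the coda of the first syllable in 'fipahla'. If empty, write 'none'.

none

Vowels present: i, a, a; each is a nucleus, giving 3 syllables.
Between /i/ (V1) and /a/ (V2): just /p/ — single C goes to the following onset.
Between /a/ (V2) and /a/ (V3): cluster /hl/ — the longest permitted-onset suffix is /l/; onset = /l/, preceding coda = /h/.
So the parse is fi.pah.la.
Syllable 1 is /fi/: onset /f/, nucleus /i/, coda ∅.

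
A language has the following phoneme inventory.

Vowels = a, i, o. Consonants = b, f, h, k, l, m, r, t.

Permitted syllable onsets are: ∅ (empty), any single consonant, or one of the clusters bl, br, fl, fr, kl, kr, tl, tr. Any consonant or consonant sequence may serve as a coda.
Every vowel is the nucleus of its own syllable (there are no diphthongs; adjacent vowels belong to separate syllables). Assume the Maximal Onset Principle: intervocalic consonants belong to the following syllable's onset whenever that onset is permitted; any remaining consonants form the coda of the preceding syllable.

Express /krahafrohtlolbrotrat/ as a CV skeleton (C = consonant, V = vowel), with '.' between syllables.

CCV.CV.CCVC.CCVC.CCV.CCVC

The vowels are a, a, o, o, o, a — 6 nuclei, so 6 syllables.
Between /a/ (V1) and /a/ (V2): just /h/ — single C goes to the following onset.
Between /a/ (V2) and /o/ (V3): cluster /fr/ — /fr/ is itself a permitted onset, so the whole cluster goes right; preceding coda = ∅.
Between /o/ (V3) and /o/ (V4): /htl/ splits as /h/ + /tl/ (/tl/ is the longest suffix that is a licit onset).
Between /o/ (V4) and /o/ (V5): /lbr/ — longest licit onset from the right is /br/, leaving /l/ as coda.
Between /o/ (V5) and /a/ (V6): cluster /tr/ — /tr/ is itself a permitted onset, so the whole cluster goes right; preceding coda = ∅.
Putting it together: kra.ha.froh.tlol.bro.trat.
Mapping each syllable to C/V: /kra/ → CCV, /ha/ → CV, /froh/ → CCVC, /tlol/ → CCVC, /bro/ → CCV, /trat/ → CCVC.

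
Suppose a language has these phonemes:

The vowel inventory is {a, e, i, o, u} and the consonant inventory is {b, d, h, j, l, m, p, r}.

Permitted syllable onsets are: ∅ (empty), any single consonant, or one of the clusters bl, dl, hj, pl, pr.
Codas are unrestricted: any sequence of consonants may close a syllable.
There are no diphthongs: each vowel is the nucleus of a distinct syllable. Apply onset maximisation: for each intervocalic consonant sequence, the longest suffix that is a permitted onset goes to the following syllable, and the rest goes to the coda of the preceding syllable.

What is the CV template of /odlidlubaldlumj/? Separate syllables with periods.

Vowels present: o, i, u, a, u; each is a nucleus, giving 5 syllables.
Between /o/ (V1) and /i/ (V2): cluster /dl/ — /dl/ is itself a permitted onset, so the whole cluster goes right; preceding coda = ∅.
Between /i/ (V2) and /u/ (V3): cluster /dl/ — /dl/ is itself a permitted onset, so the whole cluster goes right; preceding coda = ∅.
Between /u/ (V3) and /a/ (V4): /b/ is a single consonant, so it becomes the next onset.
Between /a/ (V4) and /u/ (V5): /ldl/ splits as /l/ + /dl/ (/dl/ is the longest suffix that is a licit onset).
Syllabification: o.dli.dlu.bal.dlumj.
Mapping each syllable to C/V: /o/ → V, /dli/ → CCV, /dlu/ → CCV, /bal/ → CVC, /dlumj/ → CCVCC.

V.CCV.CCV.CVC.CCVCC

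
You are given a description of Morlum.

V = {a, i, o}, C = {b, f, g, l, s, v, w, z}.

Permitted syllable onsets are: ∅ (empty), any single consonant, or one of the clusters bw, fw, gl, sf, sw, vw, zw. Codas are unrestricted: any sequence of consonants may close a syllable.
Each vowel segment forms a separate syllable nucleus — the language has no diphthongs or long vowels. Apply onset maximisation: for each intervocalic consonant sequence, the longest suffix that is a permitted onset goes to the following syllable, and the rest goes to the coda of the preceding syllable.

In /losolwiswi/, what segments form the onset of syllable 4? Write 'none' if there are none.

sw

Nuclei (vowels): o, o, i, i → 4 syllables.
Between /o/ (V1) and /o/ (V2): /s/ → onset of the next syllable (single consonants are always licit onsets).
Between /o/ (V2) and /i/ (V3): /lw/ — longest licit onset from the right is /w/, leaving /l/ as coda.
Between /i/ (V3) and /i/ (V4): /sw/ is a licit onset in full, so it all attaches to the next syllable.
So the parse is lo.sol.wi.swi.
Syllable 4 is /swi/: onset /sw/, nucleus /i/, coda ∅.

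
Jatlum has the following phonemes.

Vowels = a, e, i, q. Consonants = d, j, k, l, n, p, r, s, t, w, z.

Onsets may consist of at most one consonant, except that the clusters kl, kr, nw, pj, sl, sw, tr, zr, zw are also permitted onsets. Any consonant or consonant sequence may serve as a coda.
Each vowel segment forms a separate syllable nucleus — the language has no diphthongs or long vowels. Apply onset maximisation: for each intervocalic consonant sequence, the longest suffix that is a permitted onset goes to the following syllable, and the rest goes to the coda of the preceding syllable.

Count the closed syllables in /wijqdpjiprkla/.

2

The vowels are i, q, i, a — 4 nuclei, so 4 syllables.
V1 /i/ – V2 /q/: just /j/ — single C goes to the following onset.
V2 /q/ – V3 /i/: /dpj/ — longest licit onset from the right is /pj/, leaving /d/ as coda.
V3 /i/ – V4 /a/: cluster /prkl/ — the longest permitted-onset suffix is /kl/; onset = /kl/, preceding coda = /pr/.
Result: wi.jqd.pjipr.kla.
Classifying each syllable: /wi/ (open), /jqd/ (closed), /pjipr/ (closed), /kla/ (open).
Closed syllables: 2.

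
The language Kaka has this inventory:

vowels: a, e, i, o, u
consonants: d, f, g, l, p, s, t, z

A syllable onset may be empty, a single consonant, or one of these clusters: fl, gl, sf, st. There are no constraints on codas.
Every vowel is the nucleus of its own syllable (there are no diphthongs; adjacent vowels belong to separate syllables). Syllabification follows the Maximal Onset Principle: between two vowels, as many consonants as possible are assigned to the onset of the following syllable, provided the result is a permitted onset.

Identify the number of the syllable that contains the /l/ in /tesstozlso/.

The vowels are e, o, o — 3 nuclei, so 3 syllables.
σ1/σ2 boundary: /sst/; trying suffixes from longest down, /st/ is the first permitted one, so coda /s/ | onset /st/.
σ2/σ3 boundary: /zls/; trying suffixes from longest down, /s/ is the first permitted one, so coda /zl/ | onset /s/.
Syllabification: tes.stozl.so.
The /l/ is in the coda of syllable 2 (/stozl/).

2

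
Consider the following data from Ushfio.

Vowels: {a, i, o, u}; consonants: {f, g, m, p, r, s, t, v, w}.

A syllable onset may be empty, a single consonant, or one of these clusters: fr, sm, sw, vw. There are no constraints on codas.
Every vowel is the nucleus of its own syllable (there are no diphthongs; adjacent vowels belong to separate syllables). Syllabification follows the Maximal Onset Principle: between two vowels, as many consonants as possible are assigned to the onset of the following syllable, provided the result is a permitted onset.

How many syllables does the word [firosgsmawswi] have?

The vowels are i, o, a, i — 4 nuclei, so 4 syllables.

4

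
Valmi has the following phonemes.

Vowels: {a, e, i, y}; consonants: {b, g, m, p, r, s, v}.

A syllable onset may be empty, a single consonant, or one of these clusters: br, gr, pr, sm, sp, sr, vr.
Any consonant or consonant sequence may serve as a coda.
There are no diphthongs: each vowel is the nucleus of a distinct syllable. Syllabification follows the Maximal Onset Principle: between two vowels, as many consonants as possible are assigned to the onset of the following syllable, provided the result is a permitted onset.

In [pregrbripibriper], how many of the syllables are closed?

2

The vowels are e, i, i, i, e — 5 nuclei, so 5 syllables.
σ1/σ2 boundary: /grbr/; trying suffixes from longest down, /br/ is the first permitted one, so coda /gr/ | onset /br/.
σ2/σ3 boundary: /p/ → onset of the next syllable (single consonants are always licit onsets).
σ3/σ4 boundary: /br/ — entire cluster is a permitted onset → onset /br/, coda ∅.
σ4/σ5 boundary: just /p/ — single C goes to the following onset.
Syllabification: pregr.bri.pi.bri.per.
Classifying each syllable: /pregr/ (closed), /bri/ (open), /pi/ (open), /bri/ (open), /per/ (closed).
Closed syllables: 2.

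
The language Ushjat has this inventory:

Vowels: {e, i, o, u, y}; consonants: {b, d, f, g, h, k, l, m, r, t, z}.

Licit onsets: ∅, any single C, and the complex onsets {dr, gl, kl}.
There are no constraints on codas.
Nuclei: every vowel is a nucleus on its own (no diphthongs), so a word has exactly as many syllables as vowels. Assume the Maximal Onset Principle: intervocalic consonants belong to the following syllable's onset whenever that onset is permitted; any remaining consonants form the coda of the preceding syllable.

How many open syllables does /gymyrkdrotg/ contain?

1

Vowels present: y, y, o; each is a nucleus, giving 3 syllables.
/y…y/ gap (V1→V2): just /m/ — single C goes to the following onset.
/y…o/ gap (V2→V3): /rkdr/ — longest licit onset from the right is /dr/, leaving /rk/ as coda.
Syllabification: gy.myrk.drotg.
Classifying each syllable: /gy/ (open), /myrk/ (closed), /drotg/ (closed).
Open syllables: 1.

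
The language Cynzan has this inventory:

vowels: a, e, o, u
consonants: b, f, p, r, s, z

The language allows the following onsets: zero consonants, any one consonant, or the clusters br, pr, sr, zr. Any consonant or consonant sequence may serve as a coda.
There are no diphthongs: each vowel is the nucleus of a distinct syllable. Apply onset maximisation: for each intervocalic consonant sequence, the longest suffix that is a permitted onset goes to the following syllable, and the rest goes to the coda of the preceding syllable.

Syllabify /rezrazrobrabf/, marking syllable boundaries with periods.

Nuclei (vowels): e, a, o, a → 4 syllables.
Between /e/ (V1) and /a/ (V2): /zr/ — entire cluster is a permitted onset → onset /zr/, coda ∅.
Between /a/ (V2) and /o/ (V3): cluster /zr/ — /zr/ is itself a permitted onset, so the whole cluster goes right; preceding coda = ∅.
Between /o/ (V3) and /a/ (V4): /br/ is a licit onset in full, so it all attaches to the next syllable.

re.zra.zro.brabf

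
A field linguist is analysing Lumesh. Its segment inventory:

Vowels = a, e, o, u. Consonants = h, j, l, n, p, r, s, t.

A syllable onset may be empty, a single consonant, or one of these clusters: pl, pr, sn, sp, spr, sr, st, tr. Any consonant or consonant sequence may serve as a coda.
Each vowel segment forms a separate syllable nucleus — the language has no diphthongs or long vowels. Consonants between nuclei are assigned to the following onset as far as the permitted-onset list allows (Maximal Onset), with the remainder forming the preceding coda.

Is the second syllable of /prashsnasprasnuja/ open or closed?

open

Nuclei (vowels): a, a, a, u, a → 5 syllables.
V1 /a/ – V2 /a/: /shsn/ — longest licit onset from the right is /sn/, leaving /sh/ as coda.
V2 /a/ – V3 /a/: /spr/ — entire cluster is a permitted onset → onset /spr/, coda ∅.
V3 /a/ – V4 /u/: /sn/ is a licit onset in full, so it all attaches to the next syllable.
V4 /u/ – V5 /a/: /j/ is a single consonant, so it becomes the next onset.
Result: prash.sna.spra.snu.ja.
Syllable 2 is /sna/; it ends in its nucleus with no coda, so it is open.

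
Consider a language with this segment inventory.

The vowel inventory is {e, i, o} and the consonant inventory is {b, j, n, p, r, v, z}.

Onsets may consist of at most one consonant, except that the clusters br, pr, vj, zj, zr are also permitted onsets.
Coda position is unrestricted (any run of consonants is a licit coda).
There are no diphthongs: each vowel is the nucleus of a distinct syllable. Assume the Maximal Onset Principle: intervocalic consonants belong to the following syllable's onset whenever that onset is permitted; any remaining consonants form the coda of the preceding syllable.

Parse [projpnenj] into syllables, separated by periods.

projp.nenj

The vowels are o, e — 2 nuclei, so 2 syllables.
σ1/σ2 boundary: /jpn/; trying suffixes from longest down, /n/ is the first permitted one, so coda /jp/ | onset /n/.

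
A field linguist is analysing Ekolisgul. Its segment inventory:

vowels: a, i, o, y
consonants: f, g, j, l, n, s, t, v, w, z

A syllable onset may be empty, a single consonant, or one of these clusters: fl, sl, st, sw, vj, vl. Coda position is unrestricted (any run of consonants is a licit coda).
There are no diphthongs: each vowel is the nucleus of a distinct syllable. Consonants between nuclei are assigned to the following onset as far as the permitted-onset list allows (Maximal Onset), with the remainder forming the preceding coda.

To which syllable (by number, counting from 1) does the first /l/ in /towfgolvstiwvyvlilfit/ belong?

2

The vowels are o, o, i, y, i, i — 6 nuclei, so 6 syllables.
/o…o/ gap (V1→V2): /wfg/ splits as /wf/ + /g/ (/g/ is the longest suffix that is a licit onset).
/o…i/ gap (V2→V3): /lvst/ splits as /lv/ + /st/ (/st/ is the longest suffix that is a licit onset).
/i…y/ gap (V3→V4): /wv/ — longest licit onset from the right is /v/, leaving /w/ as coda.
/y…i/ gap (V4→V5): cluster /vl/ — /vl/ is itself a permitted onset, so the whole cluster goes right; preceding coda = ∅.
/i…i/ gap (V5→V6): cluster /lf/ — the longest permitted-onset suffix is /f/; onset = /f/, preceding coda = /l/.
Syllabification: towf.golv.stiw.vy.vlil.fit.
The first /l/ is in the coda of syllable 2 (/golv/).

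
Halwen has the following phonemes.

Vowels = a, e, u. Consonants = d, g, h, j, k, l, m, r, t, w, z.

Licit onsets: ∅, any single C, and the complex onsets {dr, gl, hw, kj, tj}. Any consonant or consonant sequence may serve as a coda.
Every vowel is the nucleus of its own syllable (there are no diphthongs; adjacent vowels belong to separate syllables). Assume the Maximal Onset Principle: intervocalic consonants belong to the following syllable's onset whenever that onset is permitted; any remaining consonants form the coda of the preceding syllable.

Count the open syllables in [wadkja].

Nuclei (vowels): a, a → 2 syllables.
Between /a/ (V1) and /a/ (V2): cluster /dkj/ — the longest permitted-onset suffix is /kj/; onset = /kj/, preceding coda = /d/.
So the parse is wad.kja.
Classifying each syllable: /wad/ (closed), /kja/ (open).
Open syllables: 1.

1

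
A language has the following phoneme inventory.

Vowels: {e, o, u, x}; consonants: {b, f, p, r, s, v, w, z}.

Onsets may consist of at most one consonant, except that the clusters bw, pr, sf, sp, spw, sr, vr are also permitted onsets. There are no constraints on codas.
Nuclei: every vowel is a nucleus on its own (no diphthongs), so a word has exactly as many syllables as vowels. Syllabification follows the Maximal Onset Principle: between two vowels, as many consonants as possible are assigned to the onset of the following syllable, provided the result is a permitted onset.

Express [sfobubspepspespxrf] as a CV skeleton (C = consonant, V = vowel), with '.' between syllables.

Nuclei (vowels): o, u, e, e, x → 5 syllables.
V1 /o/ – V2 /u/: /b/ → onset of the next syllable (single consonants are always licit onsets).
V2 /u/ – V3 /e/: cluster /bsp/ — the longest permitted-onset suffix is /sp/; onset = /sp/, preceding coda = /b/.
V3 /e/ – V4 /e/: /psp/; trying suffixes from longest down, /sp/ is the first permitted one, so coda /p/ | onset /sp/.
V4 /e/ – V5 /x/: cluster /sp/ — /sp/ is itself a permitted onset, so the whole cluster goes right; preceding coda = ∅.
So the parse is sfo.bub.spep.spe.spxrf.
Mapping each syllable to C/V: /sfo/ → CCV, /bub/ → CVC, /spep/ → CCVC, /spe/ → CCV, /spxrf/ → CCVCC.

CCV.CVC.CCVC.CCV.CCVCC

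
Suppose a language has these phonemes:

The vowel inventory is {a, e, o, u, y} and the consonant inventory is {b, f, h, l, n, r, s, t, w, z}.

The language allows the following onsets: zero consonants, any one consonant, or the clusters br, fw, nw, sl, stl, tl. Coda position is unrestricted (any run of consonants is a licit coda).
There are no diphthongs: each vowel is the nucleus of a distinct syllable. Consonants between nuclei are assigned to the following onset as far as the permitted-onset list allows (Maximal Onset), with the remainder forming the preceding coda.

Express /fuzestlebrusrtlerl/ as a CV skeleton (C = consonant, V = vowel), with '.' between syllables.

CV.CV.CCCV.CCVCC.CCVCC

Vowels present: u, e, e, u, e; each is a nucleus, giving 5 syllables.
/u…e/ gap (V1→V2): /z/ → onset of the next syllable (single consonants are always licit onsets).
/e…e/ gap (V2→V3): /stl/ — entire cluster is a permitted onset → onset /stl/, coda ∅.
/e…u/ gap (V3→V4): /br/ — entire cluster is a permitted onset → onset /br/, coda ∅.
/u…e/ gap (V4→V5): /srtl/ splits as /sr/ + /tl/ (/tl/ is the longest suffix that is a licit onset).
Syllabification: fu.ze.stle.brusr.tlerl.
Mapping each syllable to C/V: /fu/ → CV, /ze/ → CV, /stle/ → CCCV, /brusr/ → CCVCC, /tlerl/ → CCVCC.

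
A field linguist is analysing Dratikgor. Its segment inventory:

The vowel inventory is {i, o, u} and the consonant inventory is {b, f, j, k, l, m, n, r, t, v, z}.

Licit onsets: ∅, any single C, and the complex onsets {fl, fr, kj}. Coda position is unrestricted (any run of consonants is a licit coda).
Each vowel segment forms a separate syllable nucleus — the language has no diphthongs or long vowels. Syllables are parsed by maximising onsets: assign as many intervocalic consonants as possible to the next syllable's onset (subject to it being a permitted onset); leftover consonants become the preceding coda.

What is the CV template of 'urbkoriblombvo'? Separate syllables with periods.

The vowels are u, o, i, o, o — 5 nuclei, so 5 syllables.
V1 /u/ – V2 /o/: /rbk/; trying suffixes from longest down, /k/ is the first permitted one, so coda /rb/ | onset /k/.
V2 /o/ – V3 /i/: /r/ → onset of the next syllable (single consonants are always licit onsets).
V3 /i/ – V4 /o/: /bl/ — longest licit onset from the right is /l/, leaving /b/ as coda.
V4 /o/ – V5 /o/: cluster /mbv/ — the longest permitted-onset suffix is /v/; onset = /v/, preceding coda = /mb/.
Syllabification: urb.ko.rib.lomb.vo.
Mapping each syllable to C/V: /urb/ → VCC, /ko/ → CV, /rib/ → CVC, /lomb/ → CVCC, /vo/ → CV.

VCC.CV.CVC.CVCC.CV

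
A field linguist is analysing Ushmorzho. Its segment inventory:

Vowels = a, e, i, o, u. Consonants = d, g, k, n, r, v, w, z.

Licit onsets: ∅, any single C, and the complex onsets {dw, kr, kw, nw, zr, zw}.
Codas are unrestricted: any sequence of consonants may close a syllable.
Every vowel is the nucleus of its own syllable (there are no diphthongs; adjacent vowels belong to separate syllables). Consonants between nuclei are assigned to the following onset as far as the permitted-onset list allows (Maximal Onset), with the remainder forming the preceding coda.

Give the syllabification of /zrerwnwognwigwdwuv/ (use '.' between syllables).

Nuclei (vowels): e, o, i, u → 4 syllables.
σ1/σ2 boundary: cluster /rwnw/ — the longest permitted-onset suffix is /nw/; onset = /nw/, preceding coda = /rw/.
σ2/σ3 boundary: /gnw/; trying suffixes from longest down, /nw/ is the first permitted one, so coda /g/ | onset /nw/.
σ3/σ4 boundary: cluster /gwdw/ — the longest permitted-onset suffix is /dw/; onset = /dw/, preceding coda = /gw/.

zrerw.nwog.nwigw.dwuv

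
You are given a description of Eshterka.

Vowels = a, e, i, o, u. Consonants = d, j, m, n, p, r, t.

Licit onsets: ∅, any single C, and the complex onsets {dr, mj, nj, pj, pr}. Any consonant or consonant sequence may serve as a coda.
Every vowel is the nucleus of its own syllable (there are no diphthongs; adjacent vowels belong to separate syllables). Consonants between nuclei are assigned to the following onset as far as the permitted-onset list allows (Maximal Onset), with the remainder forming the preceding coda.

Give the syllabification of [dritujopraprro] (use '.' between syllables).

Nuclei (vowels): i, u, o, a, o → 5 syllables.
V1 /i/ – V2 /u/: /t/ → onset of the next syllable (single consonants are always licit onsets).
V2 /u/ – V3 /o/: /j/ → onset of the next syllable (single consonants are always licit onsets).
V3 /o/ – V4 /a/: /pr/ — entire cluster is a permitted onset → onset /pr/, coda ∅.
V4 /a/ – V5 /o/: /prr/ — longest licit onset from the right is /r/, leaving /pr/ as coda.

dri.tu.jo.prapr.ro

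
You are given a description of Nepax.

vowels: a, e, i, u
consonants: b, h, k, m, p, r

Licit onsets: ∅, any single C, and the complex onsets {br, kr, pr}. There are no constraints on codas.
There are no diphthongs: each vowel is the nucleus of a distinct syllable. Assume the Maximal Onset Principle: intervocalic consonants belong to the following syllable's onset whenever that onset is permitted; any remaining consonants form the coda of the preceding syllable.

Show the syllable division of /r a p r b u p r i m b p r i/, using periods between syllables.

Nuclei (vowels): a, u, i, i → 4 syllables.
Between /a/ (V1) and /u/ (V2): cluster /prb/ — the longest permitted-onset suffix is /b/; onset = /b/, preceding coda = /pr/.
Between /u/ (V2) and /i/ (V3): cluster /pr/ — /pr/ is itself a permitted onset, so the whole cluster goes right; preceding coda = ∅.
Between /i/ (V3) and /i/ (V4): cluster /mbpr/ — the longest permitted-onset suffix is /pr/; onset = /pr/, preceding coda = /mb/.

rapr.bu.primb.pri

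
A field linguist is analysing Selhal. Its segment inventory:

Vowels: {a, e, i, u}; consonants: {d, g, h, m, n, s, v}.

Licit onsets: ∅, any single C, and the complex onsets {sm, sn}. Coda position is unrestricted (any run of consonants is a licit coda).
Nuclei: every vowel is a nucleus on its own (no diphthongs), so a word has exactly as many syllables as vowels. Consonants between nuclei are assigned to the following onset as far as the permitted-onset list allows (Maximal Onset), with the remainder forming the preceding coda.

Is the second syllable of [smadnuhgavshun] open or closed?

closed

Vowels present: a, u, a, u; each is a nucleus, giving 4 syllables.
V1 /a/ – V2 /u/: /dn/ splits as /d/ + /n/ (/n/ is the longest suffix that is a licit onset).
V2 /u/ – V3 /a/: /hg/; trying suffixes from longest down, /g/ is the first permitted one, so coda /h/ | onset /g/.
V3 /a/ – V4 /u/: cluster /vsh/ — the longest permitted-onset suffix is /h/; onset = /h/, preceding coda = /vs/.
Result: smad.nuh.gavs.hun.
Syllable 2 is /nuh/ with coda /h/, so it is closed.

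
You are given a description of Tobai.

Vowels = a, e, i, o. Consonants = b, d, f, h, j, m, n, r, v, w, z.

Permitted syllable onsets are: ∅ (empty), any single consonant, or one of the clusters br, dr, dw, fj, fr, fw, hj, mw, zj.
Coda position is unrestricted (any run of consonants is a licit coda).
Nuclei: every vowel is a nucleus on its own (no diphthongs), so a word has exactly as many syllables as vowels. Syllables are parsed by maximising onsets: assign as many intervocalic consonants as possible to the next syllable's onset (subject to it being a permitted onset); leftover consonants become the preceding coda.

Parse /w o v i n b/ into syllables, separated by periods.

The vowels are o, i — 2 nuclei, so 2 syllables.
σ1/σ2 boundary: /v/ → onset of the next syllable (single consonants are always licit onsets).

wo.vinb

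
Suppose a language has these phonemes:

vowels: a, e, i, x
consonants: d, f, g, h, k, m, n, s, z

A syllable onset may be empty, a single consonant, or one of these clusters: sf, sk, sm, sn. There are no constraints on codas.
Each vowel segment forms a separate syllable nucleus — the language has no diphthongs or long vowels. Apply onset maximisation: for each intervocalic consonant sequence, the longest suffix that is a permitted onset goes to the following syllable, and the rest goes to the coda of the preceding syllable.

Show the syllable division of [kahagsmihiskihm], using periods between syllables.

ka.hag.smi.hi.skihm

Nuclei (vowels): a, a, i, i, i → 5 syllables.
/a…a/ gap (V1→V2): /h/ is a single consonant, so it becomes the next onset.
/a…i/ gap (V2→V3): /gsm/ — longest licit onset from the right is /sm/, leaving /g/ as coda.
/i…i/ gap (V3→V4): /h/ is a single consonant, so it becomes the next onset.
/i…i/ gap (V4→V5): /sk/ — entire cluster is a permitted onset → onset /sk/, coda ∅.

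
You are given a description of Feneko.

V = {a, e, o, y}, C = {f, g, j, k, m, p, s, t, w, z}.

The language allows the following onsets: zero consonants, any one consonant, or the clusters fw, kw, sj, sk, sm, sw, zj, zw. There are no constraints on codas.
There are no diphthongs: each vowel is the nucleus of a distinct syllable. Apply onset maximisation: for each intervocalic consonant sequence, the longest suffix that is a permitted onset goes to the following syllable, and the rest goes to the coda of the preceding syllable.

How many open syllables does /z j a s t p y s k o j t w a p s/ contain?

1

Nuclei (vowels): a, y, o, a → 4 syllables.
σ1/σ2 boundary: /stp/ — longest licit onset from the right is /p/, leaving /st/ as coda.
σ2/σ3 boundary: /sk/ — entire cluster is a permitted onset → onset /sk/, coda ∅.
σ3/σ4 boundary: /jtw/ splits as /jt/ + /w/ (/w/ is the longest suffix that is a licit onset).
Putting it together: zjast.py.skojt.waps.
Classifying each syllable: /zjast/ (closed), /py/ (open), /skojt/ (closed), /waps/ (closed).
Open syllables: 1.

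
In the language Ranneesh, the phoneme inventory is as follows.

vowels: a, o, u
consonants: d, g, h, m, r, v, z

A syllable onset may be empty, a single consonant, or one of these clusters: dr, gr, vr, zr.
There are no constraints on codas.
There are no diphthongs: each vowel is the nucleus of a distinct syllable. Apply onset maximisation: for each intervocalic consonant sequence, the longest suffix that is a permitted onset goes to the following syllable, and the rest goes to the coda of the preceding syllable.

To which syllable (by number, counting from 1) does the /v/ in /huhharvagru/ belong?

3

Vowels present: u, a, a, u; each is a nucleus, giving 4 syllables.
V1 /u/ – V2 /a/: /hh/ splits as /h/ + /h/ (/h/ is the longest suffix that is a licit onset).
V2 /a/ – V3 /a/: /rv/ — longest licit onset from the right is /v/, leaving /r/ as coda.
V3 /a/ – V4 /u/: /gr/ is a licit onset in full, so it all attaches to the next syllable.
Putting it together: huh.har.va.gru.
The /v/ is in the onset of syllable 3 (/va/).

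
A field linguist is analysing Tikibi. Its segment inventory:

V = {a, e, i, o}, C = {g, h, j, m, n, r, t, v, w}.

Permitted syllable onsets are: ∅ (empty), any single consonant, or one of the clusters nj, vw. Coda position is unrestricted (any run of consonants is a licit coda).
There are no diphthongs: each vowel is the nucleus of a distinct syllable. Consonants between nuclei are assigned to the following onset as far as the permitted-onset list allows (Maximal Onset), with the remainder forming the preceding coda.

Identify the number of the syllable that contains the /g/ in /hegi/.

2

Nuclei (vowels): e, i → 2 syllables.
V1 /e/ – V2 /i/: /g/ is a single consonant, so it becomes the next onset.
Syllabification: he.gi.
The /g/ is in the onset of syllable 2 (/gi/).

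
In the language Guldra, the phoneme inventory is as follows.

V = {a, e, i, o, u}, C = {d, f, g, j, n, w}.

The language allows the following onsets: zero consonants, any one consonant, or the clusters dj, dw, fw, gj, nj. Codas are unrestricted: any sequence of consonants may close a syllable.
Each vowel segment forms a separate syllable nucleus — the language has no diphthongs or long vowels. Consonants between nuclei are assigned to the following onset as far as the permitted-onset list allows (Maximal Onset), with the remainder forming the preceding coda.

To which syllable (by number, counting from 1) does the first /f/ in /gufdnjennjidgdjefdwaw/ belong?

1

The vowels are u, e, i, e, a — 5 nuclei, so 5 syllables.
V1 /u/ – V2 /e/: /fdnj/ — longest licit onset from the right is /nj/, leaving /fd/ as coda.
V2 /e/ – V3 /i/: /nnj/; trying suffixes from longest down, /nj/ is the first permitted one, so coda /n/ | onset /nj/.
V3 /i/ – V4 /e/: cluster /dgdj/ — the longest permitted-onset suffix is /dj/; onset = /dj/, preceding coda = /dg/.
V4 /e/ – V5 /a/: /fdw/; trying suffixes from longest down, /dw/ is the first permitted one, so coda /f/ | onset /dw/.
So the parse is gufd.njen.njidg.djef.dwaw.
The first /f/ is in the coda of syllable 1 (/gufd/).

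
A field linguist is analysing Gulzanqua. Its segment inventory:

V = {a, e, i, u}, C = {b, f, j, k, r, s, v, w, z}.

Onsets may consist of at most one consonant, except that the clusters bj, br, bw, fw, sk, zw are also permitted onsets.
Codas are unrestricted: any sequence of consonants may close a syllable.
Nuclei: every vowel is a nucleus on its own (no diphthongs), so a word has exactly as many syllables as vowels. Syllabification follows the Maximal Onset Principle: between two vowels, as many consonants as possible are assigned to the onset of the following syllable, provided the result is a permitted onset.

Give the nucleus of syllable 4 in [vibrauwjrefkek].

e

Vowels present: i, a, u, e, e; each is a nucleus, giving 5 syllables.
The fourth nucleus (vowel 4 from the left) is /e/.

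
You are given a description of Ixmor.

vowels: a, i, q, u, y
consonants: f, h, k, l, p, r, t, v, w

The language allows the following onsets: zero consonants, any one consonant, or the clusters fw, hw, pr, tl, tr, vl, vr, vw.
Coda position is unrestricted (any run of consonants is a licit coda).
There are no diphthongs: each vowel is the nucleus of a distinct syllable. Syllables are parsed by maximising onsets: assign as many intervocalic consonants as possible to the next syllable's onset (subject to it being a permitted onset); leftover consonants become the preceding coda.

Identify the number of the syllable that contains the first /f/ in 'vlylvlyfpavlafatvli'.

Nuclei (vowels): y, y, a, a, a, i → 6 syllables.
Between /y/ (V1) and /y/ (V2): /lvl/ — longest licit onset from the right is /vl/, leaving /l/ as coda.
Between /y/ (V2) and /a/ (V3): /fp/ — longest licit onset from the right is /p/, leaving /f/ as coda.
Between /a/ (V3) and /a/ (V4): /vl/ — entire cluster is a permitted onset → onset /vl/, coda ∅.
Between /a/ (V4) and /a/ (V5): /f/ is a single consonant, so it becomes the next onset.
Between /a/ (V5) and /i/ (V6): /tvl/ — longest licit onset from the right is /vl/, leaving /t/ as coda.
So the parse is vlyl.vlyf.pa.vla.fat.vli.
The first /f/ is in the coda of syllable 2 (/vlyf/).

2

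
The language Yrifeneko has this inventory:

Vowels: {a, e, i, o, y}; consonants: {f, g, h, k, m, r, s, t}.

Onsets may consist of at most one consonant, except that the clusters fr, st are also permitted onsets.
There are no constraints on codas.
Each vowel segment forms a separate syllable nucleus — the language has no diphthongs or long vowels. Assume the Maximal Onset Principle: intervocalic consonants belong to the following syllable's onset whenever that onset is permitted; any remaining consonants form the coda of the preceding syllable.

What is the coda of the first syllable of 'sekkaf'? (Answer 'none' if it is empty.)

Vowels present: e, a; each is a nucleus, giving 2 syllables.
σ1/σ2 boundary: /kk/ — longest licit onset from the right is /k/, leaving /k/ as coda.
Result: sek.kaf.
Syllable 1 is /sek/: onset /s/, nucleus /e/, coda /k/.

k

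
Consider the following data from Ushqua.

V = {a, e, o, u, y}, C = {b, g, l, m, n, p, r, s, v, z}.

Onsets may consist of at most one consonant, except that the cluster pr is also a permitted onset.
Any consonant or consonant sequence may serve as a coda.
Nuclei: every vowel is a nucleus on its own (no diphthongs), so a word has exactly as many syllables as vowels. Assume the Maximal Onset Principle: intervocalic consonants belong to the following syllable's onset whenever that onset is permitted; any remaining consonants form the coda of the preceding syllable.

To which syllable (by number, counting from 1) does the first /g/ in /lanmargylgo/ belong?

3

Nuclei (vowels): a, a, y, o → 4 syllables.
/a…a/ gap (V1→V2): cluster /nm/ — the longest permitted-onset suffix is /m/; onset = /m/, preceding coda = /n/.
/a…y/ gap (V2→V3): cluster /rg/ — the longest permitted-onset suffix is /g/; onset = /g/, preceding coda = /r/.
/y…o/ gap (V3→V4): /lg/ — longest licit onset from the right is /g/, leaving /l/ as coda.
Result: lan.mar.gyl.go.
The first /g/ is in the onset of syllable 3 (/gyl/).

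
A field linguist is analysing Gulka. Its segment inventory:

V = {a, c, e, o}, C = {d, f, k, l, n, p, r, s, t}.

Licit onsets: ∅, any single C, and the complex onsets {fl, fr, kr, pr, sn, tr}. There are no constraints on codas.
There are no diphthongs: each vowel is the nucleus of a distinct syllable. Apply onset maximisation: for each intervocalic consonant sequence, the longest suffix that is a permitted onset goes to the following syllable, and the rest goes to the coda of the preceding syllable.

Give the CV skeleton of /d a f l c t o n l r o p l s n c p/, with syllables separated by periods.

CV.CCV.CVCC.CVCC.CCVC

Nuclei (vowels): a, c, o, o, c → 5 syllables.
Between /a/ (V1) and /c/ (V2): cluster /fl/ — /fl/ is itself a permitted onset, so the whole cluster goes right; preceding coda = ∅.
Between /c/ (V2) and /o/ (V3): just /t/ — single C goes to the following onset.
Between /o/ (V3) and /o/ (V4): /nlr/; trying suffixes from longest down, /r/ is the first permitted one, so coda /nl/ | onset /r/.
Between /o/ (V4) and /c/ (V5): /plsn/ — longest licit onset from the right is /sn/, leaving /pl/ as coda.
Syllabification: da.flc.tonl.ropl.sncp.
Mapping each syllable to C/V: /da/ → CV, /flc/ → CCV, /tonl/ → CVCC, /ropl/ → CVCC, /sncp/ → CCVC.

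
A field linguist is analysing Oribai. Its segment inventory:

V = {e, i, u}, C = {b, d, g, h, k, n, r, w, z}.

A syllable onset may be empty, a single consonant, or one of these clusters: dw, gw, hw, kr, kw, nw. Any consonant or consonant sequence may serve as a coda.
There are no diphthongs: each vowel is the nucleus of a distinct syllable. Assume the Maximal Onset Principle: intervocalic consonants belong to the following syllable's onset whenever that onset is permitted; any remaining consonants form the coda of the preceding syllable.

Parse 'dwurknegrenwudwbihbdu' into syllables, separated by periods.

Nuclei (vowels): u, e, e, u, i, u → 6 syllables.
V1 /u/ – V2 /e/: /rkn/ — longest licit onset from the right is /n/, leaving /rk/ as coda.
V2 /e/ – V3 /e/: /gr/ splits as /g/ + /r/ (/r/ is the longest suffix that is a licit onset).
V3 /e/ – V4 /u/: cluster /nw/ — /nw/ is itself a permitted onset, so the whole cluster goes right; preceding coda = ∅.
V4 /u/ – V5 /i/: cluster /dwb/ — the longest permitted-onset suffix is /b/; onset = /b/, preceding coda = /dw/.
V5 /i/ – V6 /u/: cluster /hbd/ — the longest permitted-onset suffix is /d/; onset = /d/, preceding coda = /hb/.

dwurk.neg.re.nwudw.bihb.du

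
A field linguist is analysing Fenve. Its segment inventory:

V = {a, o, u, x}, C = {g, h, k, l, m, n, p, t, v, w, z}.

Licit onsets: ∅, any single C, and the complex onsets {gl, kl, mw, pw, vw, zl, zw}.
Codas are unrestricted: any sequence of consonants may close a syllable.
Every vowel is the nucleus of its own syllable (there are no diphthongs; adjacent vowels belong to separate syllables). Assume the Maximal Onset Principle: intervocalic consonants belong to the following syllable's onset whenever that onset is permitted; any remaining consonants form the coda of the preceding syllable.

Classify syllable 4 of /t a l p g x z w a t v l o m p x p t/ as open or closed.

Nuclei (vowels): a, x, a, o, x → 5 syllables.
V1 /a/ – V2 /x/: /lpg/ splits as /lp/ + /g/ (/g/ is the longest suffix that is a licit onset).
V2 /x/ – V3 /a/: /zw/ is a licit onset in full, so it all attaches to the next syllable.
V3 /a/ – V4 /o/: /tvl/ splits as /tv/ + /l/ (/l/ is the longest suffix that is a licit onset).
V4 /o/ – V5 /x/: /mp/ splits as /m/ + /p/ (/p/ is the longest suffix that is a licit onset).
Result: talp.gx.zwatv.lom.pxpt.
Syllable 4 is /lom/ with coda /m/, so it is closed.

closed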